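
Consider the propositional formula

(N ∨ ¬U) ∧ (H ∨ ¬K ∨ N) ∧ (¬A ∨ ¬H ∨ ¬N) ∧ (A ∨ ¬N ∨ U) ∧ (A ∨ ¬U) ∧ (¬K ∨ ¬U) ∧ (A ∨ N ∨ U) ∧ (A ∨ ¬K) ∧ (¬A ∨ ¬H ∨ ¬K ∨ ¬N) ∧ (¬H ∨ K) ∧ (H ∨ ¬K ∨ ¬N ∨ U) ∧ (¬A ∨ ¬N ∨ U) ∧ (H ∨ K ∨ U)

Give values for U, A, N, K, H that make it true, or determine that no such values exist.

U: True; A: True; N: True; K: False; H: False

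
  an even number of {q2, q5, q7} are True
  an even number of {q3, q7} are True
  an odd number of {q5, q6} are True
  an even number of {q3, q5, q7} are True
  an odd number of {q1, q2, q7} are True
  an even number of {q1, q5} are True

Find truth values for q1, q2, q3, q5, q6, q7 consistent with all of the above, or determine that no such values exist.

Adding constraints 1, 5, 6 mod 2: every variable appears an even number of times on the left, so the left side is 0.
But the right sides sum to 1 (mod 2). 0 ≠ 1 — the system is inconsistent.

The formula is unsatisfiable.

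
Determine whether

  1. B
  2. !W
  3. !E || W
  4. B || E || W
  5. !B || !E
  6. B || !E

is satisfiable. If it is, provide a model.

E = False, W = False, B = True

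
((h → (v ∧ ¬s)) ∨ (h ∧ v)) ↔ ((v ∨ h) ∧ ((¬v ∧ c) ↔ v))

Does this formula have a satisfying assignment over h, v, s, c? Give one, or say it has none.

h=T, v=F, s=T, c=T

  ((h → (v ∧ ¬s)) ∨ (h ∧ v)) ↔ ((v ∨ h) ∧ ((¬v ∧ c) ↔ v)) = True
    (h → (v ∧ ¬s)) ∨ (h ∧ v) = False
      h → (v ∧ ¬s) = False
        v ∧ ¬s = False
          ¬s = False
      h ∧ v = False
    (v ∨ h) ∧ ((¬v ∧ c) ↔ v) = False
      v ∨ h = True
      (¬v ∧ c) ↔ v = False
        ¬v ∧ c = True
          ¬v = True
The formula evaluates to True.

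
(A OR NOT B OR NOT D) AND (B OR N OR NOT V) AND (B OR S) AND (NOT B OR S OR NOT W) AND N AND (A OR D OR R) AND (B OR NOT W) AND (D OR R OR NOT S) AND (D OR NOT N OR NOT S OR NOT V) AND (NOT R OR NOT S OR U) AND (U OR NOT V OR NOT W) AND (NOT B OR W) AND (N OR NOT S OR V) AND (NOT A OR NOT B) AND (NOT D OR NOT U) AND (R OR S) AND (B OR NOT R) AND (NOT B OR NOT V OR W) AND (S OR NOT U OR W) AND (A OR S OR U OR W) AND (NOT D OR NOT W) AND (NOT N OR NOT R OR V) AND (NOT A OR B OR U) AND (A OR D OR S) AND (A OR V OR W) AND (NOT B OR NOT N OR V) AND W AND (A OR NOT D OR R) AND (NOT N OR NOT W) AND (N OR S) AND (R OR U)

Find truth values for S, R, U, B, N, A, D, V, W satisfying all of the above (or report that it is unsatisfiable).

UNSATISFIABLE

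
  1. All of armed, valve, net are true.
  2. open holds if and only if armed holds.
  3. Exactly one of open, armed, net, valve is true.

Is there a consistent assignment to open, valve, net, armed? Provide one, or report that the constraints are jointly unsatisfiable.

Case valve = True:
  (1) forces armed = True.
  Constraint (3) is violated (armed=T, valve=T) — contradiction.
Case valve = False:
  Constraint (1) is violated (valve=F) — contradiction.
Both cases fail — unsatisfiable.

UNSATISFIABLE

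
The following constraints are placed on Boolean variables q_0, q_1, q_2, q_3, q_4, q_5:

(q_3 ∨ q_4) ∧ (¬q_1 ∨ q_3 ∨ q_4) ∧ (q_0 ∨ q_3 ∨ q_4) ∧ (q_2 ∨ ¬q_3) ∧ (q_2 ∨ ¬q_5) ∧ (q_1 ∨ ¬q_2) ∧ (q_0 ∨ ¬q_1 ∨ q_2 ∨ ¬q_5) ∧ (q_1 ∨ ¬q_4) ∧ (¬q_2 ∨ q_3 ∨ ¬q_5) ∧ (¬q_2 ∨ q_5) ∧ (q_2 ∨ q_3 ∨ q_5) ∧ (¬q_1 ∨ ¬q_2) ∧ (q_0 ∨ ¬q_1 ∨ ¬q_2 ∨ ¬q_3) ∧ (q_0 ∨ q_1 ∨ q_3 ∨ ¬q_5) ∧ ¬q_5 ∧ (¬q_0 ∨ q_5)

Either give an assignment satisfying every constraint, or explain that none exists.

UNSATISFIABLE

Case q_5 = True:
  Clause (¬q_5) is falsified — contradiction.
Case q_5 = False:
  (¬q_2 ∨ q_5) forces q_2 = False.
  (q_2 ∨ ¬q_3) forces q_3 = False.
  Clause (q_2 ∨ q_3 ∨ q_5) is falsified — contradiction.
Both cases fail, so the formula is unsatisfiable.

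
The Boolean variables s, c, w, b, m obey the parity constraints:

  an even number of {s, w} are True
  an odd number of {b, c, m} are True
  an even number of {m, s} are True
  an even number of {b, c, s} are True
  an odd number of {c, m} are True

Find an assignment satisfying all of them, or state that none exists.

Adding constraints 2, 3, 4 mod 2: every variable appears an even number of times on the left, so the left side is 0.
But the right sides sum to 1 (mod 2). 0 ≠ 1 — the system is inconsistent.

No satisfying assignment exists.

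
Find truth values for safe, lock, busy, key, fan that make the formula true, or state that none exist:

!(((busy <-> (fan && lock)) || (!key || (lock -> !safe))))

safe=T, lock=T, busy=F, key=T, fan=T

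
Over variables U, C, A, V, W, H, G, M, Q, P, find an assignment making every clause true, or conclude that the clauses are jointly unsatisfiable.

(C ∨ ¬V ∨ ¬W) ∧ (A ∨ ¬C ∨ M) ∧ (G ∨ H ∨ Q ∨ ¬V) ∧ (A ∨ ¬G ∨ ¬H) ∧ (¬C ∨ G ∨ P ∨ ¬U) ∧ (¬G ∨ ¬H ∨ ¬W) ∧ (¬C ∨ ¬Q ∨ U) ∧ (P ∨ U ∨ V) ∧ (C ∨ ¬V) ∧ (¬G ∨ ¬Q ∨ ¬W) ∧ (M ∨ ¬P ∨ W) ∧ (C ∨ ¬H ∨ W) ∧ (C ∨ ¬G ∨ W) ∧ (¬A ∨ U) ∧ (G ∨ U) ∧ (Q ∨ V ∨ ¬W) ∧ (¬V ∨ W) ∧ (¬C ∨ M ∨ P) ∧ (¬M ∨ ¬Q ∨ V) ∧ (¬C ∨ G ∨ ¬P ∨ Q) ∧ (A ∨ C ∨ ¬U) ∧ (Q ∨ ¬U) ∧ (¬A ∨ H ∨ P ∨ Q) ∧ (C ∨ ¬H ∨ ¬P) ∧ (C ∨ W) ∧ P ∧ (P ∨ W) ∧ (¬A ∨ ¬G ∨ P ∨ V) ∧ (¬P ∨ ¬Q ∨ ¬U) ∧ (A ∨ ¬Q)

Unit clause (P) forces P = True.
Try U = True:
  (Q ∨ ¬U) forces Q = True.
  clause (¬P ∨ ¬Q ∨ ¬U) is falsified — backtrack.
So U = False.
  then (¬A ∨ U) forces A = False.
  then (G ∨ U) forces G = True.
  then (A ∨ ¬Q) forces Q = False.
  then (A ∨ ¬G ∨ ¬H) forces H = False.
Set C = True.
  then (A ∨ ¬C ∨ M) forces M = True.
Set V = False.
  then (Q ∨ V ∨ ¬W) forces W = False.
All clauses satisfied.

U: False; C: True; A: False; V: False; W: False; H: False; G: True; M: True; Q: False; P: True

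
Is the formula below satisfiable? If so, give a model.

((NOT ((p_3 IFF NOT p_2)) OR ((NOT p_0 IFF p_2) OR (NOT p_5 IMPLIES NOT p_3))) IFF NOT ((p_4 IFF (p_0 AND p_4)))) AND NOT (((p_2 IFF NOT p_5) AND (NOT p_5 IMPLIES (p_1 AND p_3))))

p_0=F, p_1=F, p_2=T, p_3=T, p_4=T, p_5=T

  (NOT ((p_3 IFF NOT p_2)) OR ((NOT p_0 IFF p_2) OR (NOT p_5 IMPLIES NOT p_3))) IFF NOT ((p_4 IFF (p_0 AND p_4))) = True
    NOT ((p_3 IFF NOT p_2)) OR ((NOT p_0 IFF p_2) OR (NOT p_5 IMPLIES NOT p_3)) = True
      NOT ((p_3 IFF NOT p_2)) = True
        p_3 IFF NOT p_2 = False
          NOT p_2 = False
      (NOT p_0 IFF p_2) OR (NOT p_5 IMPLIES NOT p_3) = True
        NOT p_0 IFF p_2 = True
          NOT p_0 = True
        NOT p_5 IMPLIES NOT p_3 = True
          NOT p_5 = False
          NOT p_3 = False
    NOT ((p_4 IFF (p_0 AND p_4))) = True
      p_4 IFF (p_0 AND p_4) = False
        p_0 AND p_4 = False
  NOT (((p_2 IFF NOT p_5) AND (NOT p_5 IMPLIES (p_1 AND p_3)))) = True
    (p_2 IFF NOT p_5) AND (NOT p_5 IMPLIES (p_1 AND p_3)) = False
      p_2 IFF NOT p_5 = False
        NOT p_5 = False
      NOT p_5 IMPLIES (p_1 AND p_3) = True
        NOT p_5 = False
        p_1 AND p_3 = False
Both conjuncts True, so the formula holds.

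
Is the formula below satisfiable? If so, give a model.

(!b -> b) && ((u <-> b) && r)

u = True, r = True, b = True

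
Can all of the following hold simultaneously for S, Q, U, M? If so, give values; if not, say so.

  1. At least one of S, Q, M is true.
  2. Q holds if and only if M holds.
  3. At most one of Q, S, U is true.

S = False, Q = True, U = False, M = True

  (1) {S, Q, M}: 2 true — at least one ✓
  (2) Q=T, M=T — same ✓
  (3) {Q, S, U}: 1 true — at most one ✓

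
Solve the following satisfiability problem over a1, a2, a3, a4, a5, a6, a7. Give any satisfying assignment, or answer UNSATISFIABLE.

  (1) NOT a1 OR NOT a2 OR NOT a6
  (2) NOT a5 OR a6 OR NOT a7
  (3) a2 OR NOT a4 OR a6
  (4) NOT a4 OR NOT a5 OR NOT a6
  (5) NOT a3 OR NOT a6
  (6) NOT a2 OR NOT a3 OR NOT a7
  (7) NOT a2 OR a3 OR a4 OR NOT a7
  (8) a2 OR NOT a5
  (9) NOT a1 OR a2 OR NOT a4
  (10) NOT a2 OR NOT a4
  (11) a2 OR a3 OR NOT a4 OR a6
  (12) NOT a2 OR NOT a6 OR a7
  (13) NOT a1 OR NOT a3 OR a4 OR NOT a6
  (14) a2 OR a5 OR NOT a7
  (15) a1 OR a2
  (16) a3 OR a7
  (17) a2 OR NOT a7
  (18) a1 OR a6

a1 = True; a2 = False; a3 = True; a4 = False; a5 = False; a6 = False; a7 = False

Set a1 = True.
Set a2 = False.
  then (a2 OR NOT a5) forces a5 = False.
  then (NOT a1 OR a2 OR NOT a4) forces a4 = False.
  then (a2 OR a5 OR NOT a7) forces a7 = False.
  then (a3 OR a7) forces a3 = True.
  then (NOT a3 OR NOT a6) forces a6 = False.
All clauses satisfied.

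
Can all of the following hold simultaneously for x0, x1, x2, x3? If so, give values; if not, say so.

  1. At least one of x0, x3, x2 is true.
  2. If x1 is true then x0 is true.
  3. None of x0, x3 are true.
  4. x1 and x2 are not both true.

x0=F, x1=F, x2=T, x3=F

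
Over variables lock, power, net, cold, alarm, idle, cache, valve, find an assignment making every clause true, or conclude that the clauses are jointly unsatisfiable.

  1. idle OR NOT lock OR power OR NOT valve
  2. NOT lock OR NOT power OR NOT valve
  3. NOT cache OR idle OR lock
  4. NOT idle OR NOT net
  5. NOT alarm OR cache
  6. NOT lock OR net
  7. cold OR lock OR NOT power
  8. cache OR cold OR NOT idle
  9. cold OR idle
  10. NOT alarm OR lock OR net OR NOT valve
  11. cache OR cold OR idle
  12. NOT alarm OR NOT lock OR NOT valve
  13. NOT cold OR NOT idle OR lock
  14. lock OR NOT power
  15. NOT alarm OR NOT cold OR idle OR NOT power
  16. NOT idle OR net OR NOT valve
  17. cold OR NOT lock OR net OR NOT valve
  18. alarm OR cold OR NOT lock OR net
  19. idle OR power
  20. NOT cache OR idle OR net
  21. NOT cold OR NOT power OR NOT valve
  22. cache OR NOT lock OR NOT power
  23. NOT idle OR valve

Set lock = True.
  then (NOT lock OR net) forces net = True.
  then (NOT idle OR NOT net) forces idle = False.
  then (cold OR idle) forces cold = True.
  then (idle OR power) forces power = True.
  then (NOT cold OR NOT power OR NOT valve) forces valve = False.
  then (cache OR NOT lock OR NOT power) forces cache = True.
  then (NOT alarm OR NOT cold OR idle OR NOT power) forces alarm = False.
All clauses satisfied.

lock=T; power=T; net=T; cold=T; alarm=F; idle=F; cache=T; valve=F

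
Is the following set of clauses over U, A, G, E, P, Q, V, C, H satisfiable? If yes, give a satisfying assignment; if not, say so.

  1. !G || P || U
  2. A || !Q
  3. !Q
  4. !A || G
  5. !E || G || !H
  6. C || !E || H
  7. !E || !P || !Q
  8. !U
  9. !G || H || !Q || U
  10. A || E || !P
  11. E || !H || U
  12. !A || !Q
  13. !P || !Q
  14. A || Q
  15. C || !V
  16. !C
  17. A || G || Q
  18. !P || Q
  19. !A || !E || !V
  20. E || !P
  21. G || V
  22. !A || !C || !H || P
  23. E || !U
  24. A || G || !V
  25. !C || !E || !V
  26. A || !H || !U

UNSATISFIABLE

Case U = True:
  Clause (!U) is falsified — contradiction.
Case U = False:
  (!Q) forces Q = False.
  (A || Q) forces A = True.
  (!A || G) forces G = True.
  (!G || P || U) forces P = True.
  Clause (!P || Q) is falsified — contradiction.
Both cases fail, so the formula is unsatisfiable.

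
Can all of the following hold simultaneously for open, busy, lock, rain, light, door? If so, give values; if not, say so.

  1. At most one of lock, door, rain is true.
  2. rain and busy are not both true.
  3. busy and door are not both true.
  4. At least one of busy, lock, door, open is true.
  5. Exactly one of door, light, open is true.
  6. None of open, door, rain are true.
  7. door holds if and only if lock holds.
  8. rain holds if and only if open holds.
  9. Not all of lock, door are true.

open: False, busy: True, lock: False, rain: False, light: True, door: False

  (1) {lock, door, rain}: 0 true — at most one ✓
  (2) rain=F, busy=T — not both ✓
  (3) busy=T, door=F — not both ✓
  (4) {busy, lock, door, open}: 1 true — at least one ✓
  (5) {door, light, open}: 1 true — exactly one ✓
  (6) {open, door, rain}: 0 true — none ✓
  (7) door=F, lock=F — same ✓
  (8) rain=F, open=F — same ✓
  (9) {lock, door}: 0/2 true — not all ✓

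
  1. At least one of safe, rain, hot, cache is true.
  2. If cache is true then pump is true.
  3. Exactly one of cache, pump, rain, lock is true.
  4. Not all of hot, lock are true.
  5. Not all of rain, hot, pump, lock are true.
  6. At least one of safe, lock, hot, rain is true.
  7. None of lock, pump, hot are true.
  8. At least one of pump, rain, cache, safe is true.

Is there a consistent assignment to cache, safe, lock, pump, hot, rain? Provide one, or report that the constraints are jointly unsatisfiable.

cache=F; safe=T; lock=F; pump=F; hot=F; rain=T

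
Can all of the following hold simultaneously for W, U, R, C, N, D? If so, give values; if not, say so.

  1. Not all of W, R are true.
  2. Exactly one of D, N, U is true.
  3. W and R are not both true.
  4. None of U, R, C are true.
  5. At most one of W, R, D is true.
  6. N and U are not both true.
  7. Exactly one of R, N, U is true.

W = True, U = False, R = False, C = False, N = True, D = False

  (1) {W, R}: 1/2 true — not all ✓
  (2) {D, N, U}: 1 true — exactly one ✓
  (3) W=T, R=F — not both ✓
  (4) {U, R, C}: 0 true — none ✓
  (5) {W, R, D}: 1 true — at most one ✓
  (6) N=T, U=F — not both ✓
  (7) {R, N, U}: 1 true — exactly one ✓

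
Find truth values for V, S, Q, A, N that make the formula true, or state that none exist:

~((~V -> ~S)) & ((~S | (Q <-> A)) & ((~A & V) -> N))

V: False; S: True; Q: False; A: False; N: False

  ~((~V -> ~S)) = True
    ~V -> ~S = False
      ~V = True
      ~S = False
  (~S | (Q <-> A)) & ((~A & V) -> N) = True
    ~S | (Q <-> A) = True
      ~S = False
      Q <-> A = True
    (~A & V) -> N = True
      ~A & V = False
        ~A = True
Both conjuncts True, so the formula holds.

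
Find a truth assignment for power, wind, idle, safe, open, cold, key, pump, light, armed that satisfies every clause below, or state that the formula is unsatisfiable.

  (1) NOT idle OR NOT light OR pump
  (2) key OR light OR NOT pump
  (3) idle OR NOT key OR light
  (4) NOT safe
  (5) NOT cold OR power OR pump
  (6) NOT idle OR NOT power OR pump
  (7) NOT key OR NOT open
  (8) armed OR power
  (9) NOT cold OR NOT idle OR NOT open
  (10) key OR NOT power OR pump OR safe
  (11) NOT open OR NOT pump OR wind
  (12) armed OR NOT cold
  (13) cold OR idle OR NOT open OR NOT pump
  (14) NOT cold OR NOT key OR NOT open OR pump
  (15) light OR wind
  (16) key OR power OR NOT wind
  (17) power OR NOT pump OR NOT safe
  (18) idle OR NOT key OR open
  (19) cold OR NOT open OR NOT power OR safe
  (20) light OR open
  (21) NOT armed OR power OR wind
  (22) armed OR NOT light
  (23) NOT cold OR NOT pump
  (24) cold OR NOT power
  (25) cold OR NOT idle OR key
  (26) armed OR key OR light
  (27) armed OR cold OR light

Unit clause (NOT safe) forces safe = False.
Set power = False.
  then (armed OR power) forces armed = True.
  then (NOT armed OR power OR wind) forces wind = True.
  then (key OR power OR NOT wind) forces key = True.
  then (NOT key OR NOT open) forces open = False.
  then (idle OR NOT key OR open) forces idle = True.
  then (light OR open) forces light = True.
  then (NOT idle OR NOT light OR pump) forces pump = True.
  then (NOT cold OR NOT pump) forces cold = False.
All clauses satisfied.

power = False; wind = True; idle = True; safe = False; open = False; cold = False; key = True; pump = True; light = True; armed = True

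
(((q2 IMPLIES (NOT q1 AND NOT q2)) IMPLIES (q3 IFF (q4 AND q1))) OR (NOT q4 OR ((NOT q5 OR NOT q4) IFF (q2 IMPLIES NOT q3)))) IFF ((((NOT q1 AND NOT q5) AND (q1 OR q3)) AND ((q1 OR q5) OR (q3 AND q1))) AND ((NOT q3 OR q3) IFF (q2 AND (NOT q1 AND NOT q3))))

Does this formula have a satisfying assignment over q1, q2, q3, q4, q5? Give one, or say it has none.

q1=T, q2=F, q3=F, q4=T, q5=T

  (((q2 IMPLIES (NOT q1 AND NOT q2)) IMPLIES (q3 IFF (q4 AND q1))) OR (NOT q4 OR ((NOT q5 OR NOT q4) IFF (q2 IMPLIES NOT q3)))) IFF ((((NOT q1 AND NOT q5) AND (q1 OR q3)) AND ((q1 OR q5) OR (q3 AND q1))) AND ((NOT q3 OR q3) IFF (q2 AND (NOT q1 AND NOT q3)))) = True
    ((q2 IMPLIES (NOT q1 AND NOT q2)) IMPLIES (q3 IFF (q4 AND q1))) OR (NOT q4 OR ((NOT q5 OR NOT q4) IFF (q2 IMPLIES NOT q3))) = False
      (q2 IMPLIES (NOT q1 AND NOT q2)) IMPLIES (q3 IFF (q4 AND q1)) = False
        q2 IMPLIES (NOT q1 AND NOT q2) = True
          NOT q1 AND NOT q2 = False
            NOT q1 = False
            NOT q2 = True
        q3 IFF (q4 AND q1) = False
          q4 AND q1 = True
      NOT q4 OR ((NOT q5 OR NOT q4) IFF (q2 IMPLIES NOT q3)) = False
        NOT q4 = False
        (NOT q5 OR NOT q4) IFF (q2 IMPLIES NOT q3) = False
          NOT q5 OR NOT q4 = False
            NOT q5 = False
            NOT q4 = False
          q2 IMPLIES NOT q3 = True
            NOT q3 = True
    (((NOT q1 AND NOT q5) AND (q1 OR q3)) AND ((q1 OR q5) OR (q3 AND q1))) AND ((NOT q3 OR q3) IFF (q2 AND (NOT q1 AND NOT q3))) = False
      ((NOT q1 AND NOT q5) AND (q1 OR q3)) AND ((q1 OR q5) OR (q3 AND q1)) = False
        (NOT q1 AND NOT q5) AND (q1 OR q3) = False
          NOT q1 AND NOT q5 = False
            NOT q1 = False
            NOT q5 = False
          q1 OR q3 = True
        (q1 OR q5) OR (q3 AND q1) = True
          q1 OR q5 = True
          q3 AND q1 = False
      (NOT q3 OR q3) IFF (q2 AND (NOT q1 AND NOT q3)) = False
        NOT q3 OR q3 = True
          NOT q3 = True
        q2 AND (NOT q1 AND NOT q3) = False
          NOT q1 AND NOT q3 = False
            NOT q1 = False
            NOT q3 = True
The formula evaluates to True.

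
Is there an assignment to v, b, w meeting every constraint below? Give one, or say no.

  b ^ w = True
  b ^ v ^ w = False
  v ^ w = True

v=T, b=T, w=F

b ^ w = T ^ F = True ✓
b ^ v ^ w = T ^ T ^ F = False ✓
v ^ w = T ^ F = True ✓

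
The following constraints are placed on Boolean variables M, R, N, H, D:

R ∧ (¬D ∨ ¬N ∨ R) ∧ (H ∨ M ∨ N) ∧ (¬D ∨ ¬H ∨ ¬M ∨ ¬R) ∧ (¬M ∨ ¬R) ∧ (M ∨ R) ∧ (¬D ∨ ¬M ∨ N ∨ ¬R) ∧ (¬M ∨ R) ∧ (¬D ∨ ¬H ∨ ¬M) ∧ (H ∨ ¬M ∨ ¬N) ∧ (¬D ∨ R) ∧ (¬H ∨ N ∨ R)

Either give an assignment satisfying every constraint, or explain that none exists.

Unit clause (R) forces R = True.
In (¬M ∨ ¬R) only ¬M is left, so M = False.
Set N = False.
  then (H ∨ M ∨ N) forces H = True.
Set D = False.
All clauses satisfied.

M: False, R: True, N: False, H: True, D: False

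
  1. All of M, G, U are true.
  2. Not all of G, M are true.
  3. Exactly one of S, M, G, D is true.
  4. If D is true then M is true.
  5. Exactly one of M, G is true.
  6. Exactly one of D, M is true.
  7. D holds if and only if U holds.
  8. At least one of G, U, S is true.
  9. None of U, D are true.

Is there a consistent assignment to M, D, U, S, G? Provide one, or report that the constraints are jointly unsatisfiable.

No satisfying assignment exists.

Case U = True:
  Constraint (9) is violated (U=T) — contradiction.
Case U = False:
  Constraint (1) is violated (U=F) — contradiction.
Both cases fail — unsatisfiable.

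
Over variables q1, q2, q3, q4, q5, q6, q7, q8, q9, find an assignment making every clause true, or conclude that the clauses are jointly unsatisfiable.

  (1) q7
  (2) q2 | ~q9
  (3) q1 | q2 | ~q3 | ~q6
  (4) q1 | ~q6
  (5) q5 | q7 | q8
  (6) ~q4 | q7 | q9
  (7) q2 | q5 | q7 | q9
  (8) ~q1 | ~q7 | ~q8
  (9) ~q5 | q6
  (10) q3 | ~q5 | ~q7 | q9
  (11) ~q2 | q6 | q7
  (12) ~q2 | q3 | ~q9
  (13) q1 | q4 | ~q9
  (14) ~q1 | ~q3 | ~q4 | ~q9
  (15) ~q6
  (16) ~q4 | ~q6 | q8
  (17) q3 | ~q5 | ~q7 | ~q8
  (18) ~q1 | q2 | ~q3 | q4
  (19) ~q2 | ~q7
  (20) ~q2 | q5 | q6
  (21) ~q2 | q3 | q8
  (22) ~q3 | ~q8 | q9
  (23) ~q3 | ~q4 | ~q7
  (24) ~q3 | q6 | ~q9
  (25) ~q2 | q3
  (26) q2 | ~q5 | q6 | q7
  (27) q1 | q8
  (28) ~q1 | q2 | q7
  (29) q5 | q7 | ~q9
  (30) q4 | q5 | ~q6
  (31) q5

Case q5 = True:
  (q7) forces q7 = True.
  (~q5 | q6) forces q6 = True.
  Clause (~q6) is falsified — contradiction.
Case q5 = False:
  Clause (q5) is falsified — contradiction.
Both cases fail, so the formula is unsatisfiable.

Unsatisfiable — no assignment works.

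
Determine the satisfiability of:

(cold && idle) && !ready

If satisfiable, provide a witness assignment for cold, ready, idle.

cold=T, ready=F, idle=T

  cold && idle = True
  !ready = True
Both conjuncts True, so the formula holds.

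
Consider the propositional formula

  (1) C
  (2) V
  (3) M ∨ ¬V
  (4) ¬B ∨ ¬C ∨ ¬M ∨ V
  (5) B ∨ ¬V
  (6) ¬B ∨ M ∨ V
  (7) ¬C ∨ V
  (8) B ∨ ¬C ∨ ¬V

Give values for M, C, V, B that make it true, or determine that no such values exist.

M=T; C=T; V=T; B=T

Unit clause (C) forces C = True.
Unit clause (V) forces V = True.
In (M ∨ ¬V) only M is left, so M = True.
In (B ∨ ¬V) only B is left, so B = True.
Check each clause:
  (C): C holds.
  (V): V holds.
  (M ∨ ¬V): M holds.
  (¬B ∨ ¬C ∨ ¬M ∨ V): V holds.
  (B ∨ ¬V): B holds.
  (¬B ∨ M ∨ V): M holds.
  (¬C ∨ V): V holds.
  (B ∨ ¬C ∨ ¬V): B holds.
All clauses satisfied.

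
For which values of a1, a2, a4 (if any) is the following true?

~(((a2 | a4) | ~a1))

a1: True, a2: False, a4: False

  ~(((a2 | a4) | ~a1)) = True
    (a2 | a4) | ~a1 = False
      a2 | a4 = False
      ~a1 = False
The formula evaluates to True.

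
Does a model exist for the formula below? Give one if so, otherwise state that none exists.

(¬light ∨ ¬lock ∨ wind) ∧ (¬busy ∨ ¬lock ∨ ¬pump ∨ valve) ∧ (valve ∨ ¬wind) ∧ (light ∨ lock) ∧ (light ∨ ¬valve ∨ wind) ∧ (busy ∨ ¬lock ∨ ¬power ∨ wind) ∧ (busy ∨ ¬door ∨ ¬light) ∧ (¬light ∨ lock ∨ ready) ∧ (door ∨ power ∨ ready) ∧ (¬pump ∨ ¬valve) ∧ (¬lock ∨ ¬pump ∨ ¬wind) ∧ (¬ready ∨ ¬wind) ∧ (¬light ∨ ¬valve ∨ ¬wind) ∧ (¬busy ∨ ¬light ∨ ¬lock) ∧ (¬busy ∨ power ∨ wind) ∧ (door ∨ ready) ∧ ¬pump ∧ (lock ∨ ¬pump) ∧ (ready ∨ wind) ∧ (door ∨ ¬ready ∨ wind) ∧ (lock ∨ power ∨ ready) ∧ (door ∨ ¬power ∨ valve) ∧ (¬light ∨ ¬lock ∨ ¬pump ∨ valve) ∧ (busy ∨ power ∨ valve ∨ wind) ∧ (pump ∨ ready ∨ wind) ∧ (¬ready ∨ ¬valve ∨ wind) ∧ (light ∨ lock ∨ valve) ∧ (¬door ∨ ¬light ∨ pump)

Unit clause (¬pump) forces pump = False.
Try light = True:
  (¬door ∨ ¬light ∨ pump) forces door = False.
  (door ∨ ready) forces ready = True.
  (¬ready ∨ ¬wind) forces wind = False.
  clause (door ∨ ¬ready ∨ wind) is falsified — backtrack.
So light = False.
  then (light ∨ lock) forces lock = True.
Set valve = True.
  then (light ∨ ¬valve ∨ wind) forces wind = True.
  then (¬ready ∨ ¬wind) forces ready = False.
  then (door ∨ ready) forces door = True.
Set busy = False.
Set power = True.
All clauses satisfied.

light = False, valve = True, pump = False, ready = False, door = True, wind = True, busy = False, power = True, lock = True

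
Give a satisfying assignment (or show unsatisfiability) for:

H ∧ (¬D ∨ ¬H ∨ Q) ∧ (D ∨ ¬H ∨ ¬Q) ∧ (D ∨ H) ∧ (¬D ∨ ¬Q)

Q: False, D: False, H: True

Unit clause (H) forces H = True.
Try Q = True:
  (D ∨ ¬H ∨ ¬Q) forces D = True.
  clause (¬D ∨ ¬Q) is falsified — backtrack.
So Q = False.
  then (¬D ∨ ¬H ∨ Q) forces D = False.
Check each clause:
  (H): H holds.
  (¬D ∨ ¬H ∨ Q): ¬D holds.
  (D ∨ ¬H ∨ ¬Q): ¬Q holds.
  (D ∨ H): H holds.
  (¬D ∨ ¬Q): ¬D holds.
All clauses satisfied.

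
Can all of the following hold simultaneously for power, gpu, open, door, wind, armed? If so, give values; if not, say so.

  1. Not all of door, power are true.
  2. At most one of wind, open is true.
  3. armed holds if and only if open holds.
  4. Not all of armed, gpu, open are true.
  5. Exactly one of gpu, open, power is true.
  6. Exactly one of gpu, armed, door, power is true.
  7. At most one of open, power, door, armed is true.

power=T; gpu=F; open=F; door=F; wind=F; armed=F

  (1) {door, power}: 1/2 true — not all ✓
  (2) {wind, open}: 0 true — at most one ✓
  (3) armed=F, open=F — same ✓
  (4) {armed, gpu, open}: 0/3 true — not all ✓
  (5) {gpu, open, power}: 1 true — exactly one ✓
  (6) {gpu, armed, door, power}: 1 true — exactly one ✓
  (7) {open, power, door, armed}: 1 true — at most one ✓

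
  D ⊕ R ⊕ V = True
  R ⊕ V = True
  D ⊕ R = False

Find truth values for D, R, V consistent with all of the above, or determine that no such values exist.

D = False; R = False; V = True

D ⊕ R ⊕ V = F ⊕ F ⊕ T = True ✓
R ⊕ V = F ⊕ T = True ✓
D ⊕ R = F ⊕ F = False ✓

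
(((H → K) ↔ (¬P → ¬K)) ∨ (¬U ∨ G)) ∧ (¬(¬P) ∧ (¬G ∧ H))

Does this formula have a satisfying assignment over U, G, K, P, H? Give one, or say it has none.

U = False, G = False, K = True, P = True, H = True

  ((H → K) ↔ (¬P → ¬K)) ∨ (¬U ∨ G) = True
    (H → K) ↔ (¬P → ¬K) = True
      H → K = True
      ¬P → ¬K = True
        ¬P = False
        ¬K = False
    ¬U ∨ G = True
      ¬U = True
  ¬(¬P) ∧ (¬G ∧ H) = True
    ¬(¬P) = True
      ¬P = False
    ¬G ∧ H = True
      ¬G = True
Both conjuncts True, so the formula holds.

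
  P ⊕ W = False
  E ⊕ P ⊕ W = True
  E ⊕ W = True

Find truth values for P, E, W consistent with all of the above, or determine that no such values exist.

P: False, E: True, W: False

P ⊕ W = F ⊕ F = False ✓
E ⊕ P ⊕ W = T ⊕ F ⊕ F = True ✓
E ⊕ W = T ⊕ F = True ✓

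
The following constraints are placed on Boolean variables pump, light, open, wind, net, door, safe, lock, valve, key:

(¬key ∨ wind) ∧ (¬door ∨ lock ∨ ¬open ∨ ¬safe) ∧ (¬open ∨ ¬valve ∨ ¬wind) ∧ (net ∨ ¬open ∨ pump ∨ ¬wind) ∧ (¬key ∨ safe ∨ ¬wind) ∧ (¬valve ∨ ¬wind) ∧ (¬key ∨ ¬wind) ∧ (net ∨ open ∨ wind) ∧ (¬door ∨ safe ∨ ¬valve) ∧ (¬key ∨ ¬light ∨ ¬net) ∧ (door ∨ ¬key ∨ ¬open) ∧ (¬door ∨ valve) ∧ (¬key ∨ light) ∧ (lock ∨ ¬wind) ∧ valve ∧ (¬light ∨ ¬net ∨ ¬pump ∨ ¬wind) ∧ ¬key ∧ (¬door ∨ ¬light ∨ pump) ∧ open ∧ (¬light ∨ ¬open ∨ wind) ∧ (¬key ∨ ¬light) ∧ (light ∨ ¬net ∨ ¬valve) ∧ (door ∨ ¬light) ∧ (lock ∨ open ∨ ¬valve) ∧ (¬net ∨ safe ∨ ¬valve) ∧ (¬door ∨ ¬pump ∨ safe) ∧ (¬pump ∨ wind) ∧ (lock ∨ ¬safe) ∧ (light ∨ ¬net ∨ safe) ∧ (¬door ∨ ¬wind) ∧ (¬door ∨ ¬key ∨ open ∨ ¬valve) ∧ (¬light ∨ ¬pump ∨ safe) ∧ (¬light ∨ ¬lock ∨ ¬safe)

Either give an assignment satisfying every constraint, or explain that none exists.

pump=F, light=F, open=T, wind=F, net=F, door=F, safe=T, lock=T, valve=T, key=F

Unit clause (valve) forces valve = True.
Unit clause (¬key) forces key = False.
Unit clause (open) forces open = True.
In (¬open ∨ ¬valve ∨ ¬wind) only ¬wind is left, so wind = False.
In (¬light ∨ ¬open ∨ wind) only ¬light is left, so light = False.
In (light ∨ ¬net ∨ ¬valve) only ¬net is left, so net = False.
In (¬pump ∨ wind) only ¬pump is left, so pump = False.
Set door = False.
Set safe = True.
  then (lock ∨ ¬safe) forces lock = True.
All clauses satisfied.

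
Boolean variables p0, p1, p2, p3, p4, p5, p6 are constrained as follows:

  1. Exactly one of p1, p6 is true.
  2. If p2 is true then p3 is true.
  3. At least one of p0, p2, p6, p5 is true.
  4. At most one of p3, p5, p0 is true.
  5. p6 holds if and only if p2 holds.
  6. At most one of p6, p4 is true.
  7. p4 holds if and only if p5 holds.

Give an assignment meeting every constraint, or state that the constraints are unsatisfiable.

p0 = False, p1 = False, p2 = True, p3 = True, p4 = False, p5 = False, p6 = True

  (1) {p1, p6}: 1 true — exactly one ✓
  (2) p2=T ⇒ p3: T ✓
  (3) {p0, p2, p6, p5}: 2 true — at least one ✓
  (4) {p3, p5, p0}: 1 true — at most one ✓
  (5) p6=T, p2=T — same ✓
  (6) {p6, p4}: 1 true — at most one ✓
  (7) p4=F, p5=F — same ✓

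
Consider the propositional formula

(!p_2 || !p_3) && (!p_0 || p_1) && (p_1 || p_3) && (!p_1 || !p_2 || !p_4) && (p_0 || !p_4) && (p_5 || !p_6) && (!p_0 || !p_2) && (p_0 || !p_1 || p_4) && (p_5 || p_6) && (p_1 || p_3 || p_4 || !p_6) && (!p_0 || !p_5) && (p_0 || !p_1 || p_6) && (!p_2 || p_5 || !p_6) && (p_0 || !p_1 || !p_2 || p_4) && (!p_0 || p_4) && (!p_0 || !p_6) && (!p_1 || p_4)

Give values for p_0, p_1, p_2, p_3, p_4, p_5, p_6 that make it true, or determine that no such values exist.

Try p_0 = True:
  (!p_0 || p_1) forces p_1 = True.
  (!p_0 || !p_2) forces p_2 = False.
  (!p_0 || !p_5) forces p_5 = False.
  (p_5 || !p_6) forces p_6 = False.
  clause (p_5 || p_6) is falsified — backtrack.
So p_0 = False.
  then (p_0 || !p_4) forces p_4 = False.
  then (p_0 || !p_1 || p_4) forces p_1 = False.
  then (p_1 || p_3) forces p_3 = True.
  then (!p_2 || !p_3) forces p_2 = False.
Set p_5 = True.
Set p_6 = False.
All clauses satisfied.

p_0 = False, p_1 = False, p_2 = False, p_3 = True, p_4 = False, p_5 = True, p_6 = False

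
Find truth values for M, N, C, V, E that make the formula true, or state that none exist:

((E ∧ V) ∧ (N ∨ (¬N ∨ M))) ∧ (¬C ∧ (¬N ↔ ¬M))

M=T; N=T; C=F; V=T; E=T

  (E ∧ V) ∧ (N ∨ (¬N ∨ M)) = True
    E ∧ V = True
    N ∨ (¬N ∨ M) = True
      ¬N ∨ M = True
        ¬N = False
  ¬C ∧ (¬N ↔ ¬M) = True
    ¬C = True
    ¬N ↔ ¬M = True
      ¬N = False
      ¬M = False
Both conjuncts True, so the formula holds.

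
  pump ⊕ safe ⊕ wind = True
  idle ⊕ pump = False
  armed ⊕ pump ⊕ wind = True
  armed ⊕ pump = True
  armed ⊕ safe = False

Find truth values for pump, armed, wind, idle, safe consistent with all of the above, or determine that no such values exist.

pump = False, armed = True, wind = False, idle = False, safe = True

pump ⊕ safe ⊕ wind = F ⊕ T ⊕ F = True ✓
idle ⊕ pump = F ⊕ F = False ✓
armed ⊕ pump ⊕ wind = T ⊕ F ⊕ F = True ✓
armed ⊕ pump = T ⊕ F = True ✓
armed ⊕ safe = T ⊕ T = False ✓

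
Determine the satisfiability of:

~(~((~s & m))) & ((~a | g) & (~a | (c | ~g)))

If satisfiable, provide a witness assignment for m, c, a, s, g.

m = True, c = True, a = False, s = False, g = True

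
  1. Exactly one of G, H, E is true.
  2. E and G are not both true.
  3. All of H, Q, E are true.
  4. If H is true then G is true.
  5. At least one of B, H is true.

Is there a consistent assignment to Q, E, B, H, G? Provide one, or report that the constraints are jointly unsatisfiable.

Case H = True:
  (1) with H=T forces G = False.
  Constraint (4) is violated (H=T, G=F) — contradiction.
Case H = False:
  Constraint (3) is violated (H=F) — contradiction.
Both cases fail — unsatisfiable.

The formula is unsatisfiable.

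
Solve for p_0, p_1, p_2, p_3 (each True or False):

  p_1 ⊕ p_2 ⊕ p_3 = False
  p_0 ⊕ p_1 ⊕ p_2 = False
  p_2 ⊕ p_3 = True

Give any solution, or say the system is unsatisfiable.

p_0 = False; p_1 = True; p_2 = True; p_3 = False

p_1 ⊕ p_2 ⊕ p_3 = T ⊕ T ⊕ F = False ✓
p_0 ⊕ p_1 ⊕ p_2 = F ⊕ T ⊕ T = False ✓
p_2 ⊕ p_3 = T ⊕ F = True ✓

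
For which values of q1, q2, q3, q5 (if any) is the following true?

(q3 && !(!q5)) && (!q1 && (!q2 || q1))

q1 = False, q2 = False, q3 = True, q5 = True

  q3 && !(!q5) = True
    !(!q5) = True
      !q5 = False
  !q1 && (!q2 || q1) = True
    !q1 = True
    !q2 || q1 = True
      !q2 = True
Both conjuncts True, so the formula holds.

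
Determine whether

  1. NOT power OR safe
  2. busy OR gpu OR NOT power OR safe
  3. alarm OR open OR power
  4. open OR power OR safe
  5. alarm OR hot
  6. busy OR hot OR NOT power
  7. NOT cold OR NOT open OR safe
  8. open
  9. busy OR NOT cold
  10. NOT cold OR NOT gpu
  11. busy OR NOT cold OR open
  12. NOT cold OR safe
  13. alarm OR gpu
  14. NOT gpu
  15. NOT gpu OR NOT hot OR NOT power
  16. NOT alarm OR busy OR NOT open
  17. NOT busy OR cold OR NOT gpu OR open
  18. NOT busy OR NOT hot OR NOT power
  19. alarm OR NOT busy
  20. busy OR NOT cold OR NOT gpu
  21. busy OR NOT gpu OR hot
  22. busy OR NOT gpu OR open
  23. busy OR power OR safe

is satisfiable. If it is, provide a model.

Unit clause (open) forces open = True.
Unit clause (NOT gpu) forces gpu = False.
In (alarm OR gpu) only alarm is left, so alarm = True.
In (NOT alarm OR busy OR NOT open) only busy is left, so busy = True.
Set cold = False.
Set power = False.
Set safe = False.
Set hot = False.
All clauses satisfied.

gpu = False, cold = False, power = False, open = True, safe = False, alarm = True, hot = False, busy = True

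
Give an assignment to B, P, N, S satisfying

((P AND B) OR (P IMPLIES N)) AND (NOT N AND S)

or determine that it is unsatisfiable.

B = True, P = True, N = False, S = True

  (P AND B) OR (P IMPLIES N) = True
    P AND B = True
    P IMPLIES N = False
  NOT N AND S = True
    NOT N = True
Both conjuncts True, so the formula holds.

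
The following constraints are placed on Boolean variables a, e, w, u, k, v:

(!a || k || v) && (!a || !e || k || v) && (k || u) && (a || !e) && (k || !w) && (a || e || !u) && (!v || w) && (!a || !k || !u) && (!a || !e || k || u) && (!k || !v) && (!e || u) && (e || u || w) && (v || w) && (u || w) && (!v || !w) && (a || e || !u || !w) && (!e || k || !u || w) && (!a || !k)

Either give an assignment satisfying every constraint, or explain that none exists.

Try a = True:
  (!a || !k) forces k = False.
  (!a || k || v) forces v = True.
  (k || u) forces u = True.
  (k || !w) forces w = False.
  clause (!v || w) is falsified — backtrack.
So a = False.
  then (a || !e) forces e = False.
  then (a || e || !u) forces u = False.
  then (e || u || w) forces w = True.
  then (!v || !w) forces v = False.
  then (k || u) forces k = True.
All clauses satisfied.

a=F, e=F, w=T, u=F, k=T, v=F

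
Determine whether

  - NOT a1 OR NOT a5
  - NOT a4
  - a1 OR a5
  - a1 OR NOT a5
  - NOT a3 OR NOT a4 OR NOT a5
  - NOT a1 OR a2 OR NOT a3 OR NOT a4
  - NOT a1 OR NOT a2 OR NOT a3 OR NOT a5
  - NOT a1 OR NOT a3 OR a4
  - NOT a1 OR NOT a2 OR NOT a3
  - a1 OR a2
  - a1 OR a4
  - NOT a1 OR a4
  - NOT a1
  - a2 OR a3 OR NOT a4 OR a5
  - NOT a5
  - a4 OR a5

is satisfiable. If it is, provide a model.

Case a1 = True:
  Clause (NOT a1) is falsified — contradiction.
Case a1 = False:
  (NOT a4) forces a4 = False.
  Clause (a1 OR a4) is falsified — contradiction.
Both cases fail, so the formula is unsatisfiable.

UNSATISFIABLE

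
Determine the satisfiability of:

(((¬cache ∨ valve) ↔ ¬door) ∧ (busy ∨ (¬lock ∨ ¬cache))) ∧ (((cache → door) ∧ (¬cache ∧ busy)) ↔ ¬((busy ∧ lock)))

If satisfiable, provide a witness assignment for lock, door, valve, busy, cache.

lock=F, door=F, valve=T, busy=T, cache=F

  ((¬cache ∨ valve) ↔ ¬door) ∧ (busy ∨ (¬lock ∨ ¬cache)) = True
    (¬cache ∨ valve) ↔ ¬door = True
      ¬cache ∨ valve = True
        ¬cache = True
      ¬door = True
    busy ∨ (¬lock ∨ ¬cache) = True
      ¬lock ∨ ¬cache = True
        ¬lock = True
        ¬cache = True
  ((cache → door) ∧ (¬cache ∧ busy)) ↔ ¬((busy ∧ lock)) = True
    (cache → door) ∧ (¬cache ∧ busy) = True
      cache → door = True
      ¬cache ∧ busy = True
        ¬cache = True
    ¬((busy ∧ lock)) = True
      busy ∧ lock = False
Both conjuncts True, so the formula holds.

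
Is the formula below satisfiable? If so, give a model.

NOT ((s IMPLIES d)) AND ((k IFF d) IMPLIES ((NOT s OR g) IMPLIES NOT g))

k = True; d = False; s = True; g = True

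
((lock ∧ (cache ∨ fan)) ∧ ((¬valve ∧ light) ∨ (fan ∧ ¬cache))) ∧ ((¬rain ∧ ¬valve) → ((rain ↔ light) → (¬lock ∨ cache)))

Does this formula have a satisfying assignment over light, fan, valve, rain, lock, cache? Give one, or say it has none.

light = True, fan = False, valve = False, rain = False, lock = True, cache = True

  (lock ∧ (cache ∨ fan)) ∧ ((¬valve ∧ light) ∨ (fan ∧ ¬cache)) = True
    lock ∧ (cache ∨ fan) = True
      cache ∨ fan = True
    (¬valve ∧ light) ∨ (fan ∧ ¬cache) = True
      ¬valve ∧ light = True
        ¬valve = True
      fan ∧ ¬cache = False
        ¬cache = False
  (¬rain ∧ ¬valve) → ((rain ↔ light) → (¬lock ∨ cache)) = True
    ¬rain ∧ ¬valve = True
      ¬rain = True
      ¬valve = True
    (rain ↔ light) → (¬lock ∨ cache) = True
      rain ↔ light = False
      ¬lock ∨ cache = True
        ¬lock = False
Both conjuncts True, so the formula holds.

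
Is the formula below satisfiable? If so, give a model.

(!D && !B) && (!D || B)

B = False, D = False

  !D && !B = True
    !D = True
    !B = True
  !D || B = True
    !D = True
Both conjuncts True, so the formula holds.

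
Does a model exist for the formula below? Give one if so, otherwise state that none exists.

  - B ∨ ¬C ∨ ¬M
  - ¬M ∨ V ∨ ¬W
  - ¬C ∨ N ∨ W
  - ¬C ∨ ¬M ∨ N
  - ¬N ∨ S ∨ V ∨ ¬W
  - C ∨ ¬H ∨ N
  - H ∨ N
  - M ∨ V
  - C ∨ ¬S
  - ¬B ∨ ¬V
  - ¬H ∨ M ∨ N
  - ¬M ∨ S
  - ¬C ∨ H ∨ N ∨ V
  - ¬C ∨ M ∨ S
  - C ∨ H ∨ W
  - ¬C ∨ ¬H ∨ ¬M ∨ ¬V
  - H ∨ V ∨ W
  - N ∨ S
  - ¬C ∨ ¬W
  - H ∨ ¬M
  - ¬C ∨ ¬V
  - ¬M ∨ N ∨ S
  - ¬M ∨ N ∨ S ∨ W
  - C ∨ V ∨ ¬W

Set N = True.
Set V = True.
  then (¬B ∨ ¬V) forces B = False.
  then (¬C ∨ ¬V) forces C = False.
  then (C ∨ ¬S) forces S = False.
  then (¬M ∨ S) forces M = False.
Set W = True.
Set H = True.
All clauses satisfied.

N = True; V = True; W = True; B = False; C = False; S = False; H = True; M = False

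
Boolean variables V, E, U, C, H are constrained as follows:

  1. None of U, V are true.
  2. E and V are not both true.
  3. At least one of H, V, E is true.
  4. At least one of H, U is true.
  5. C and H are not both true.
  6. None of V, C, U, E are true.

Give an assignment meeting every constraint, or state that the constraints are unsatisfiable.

V: False; E: False; U: False; C: False; H: True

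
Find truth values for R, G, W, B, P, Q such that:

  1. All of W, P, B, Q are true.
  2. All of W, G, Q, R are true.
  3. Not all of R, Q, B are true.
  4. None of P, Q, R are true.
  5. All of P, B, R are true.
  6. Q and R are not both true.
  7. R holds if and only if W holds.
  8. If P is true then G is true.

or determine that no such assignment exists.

Unsatisfiable

Case R = True:
  Constraint (4) is violated (R=T) — contradiction.
Case R = False:
  Constraint (2) is violated (R=F) — contradiction.
Both cases fail — unsatisfiable.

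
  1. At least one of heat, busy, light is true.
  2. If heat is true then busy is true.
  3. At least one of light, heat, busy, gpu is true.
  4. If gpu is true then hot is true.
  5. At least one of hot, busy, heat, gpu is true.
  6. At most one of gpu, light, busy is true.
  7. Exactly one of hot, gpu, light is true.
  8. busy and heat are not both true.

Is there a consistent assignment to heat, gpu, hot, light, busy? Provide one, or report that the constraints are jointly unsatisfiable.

heat = False, gpu = False, hot = True, light = False, busy = True

  (1) {heat, busy, light}: 1 true — at least one ✓
  (2) heat=F ⇒ busy: vacuous ✓
  (3) {light, heat, busy, gpu}: 1 true — at least one ✓
  (4) gpu=F ⇒ hot: vacuous ✓
  (5) {hot, busy, heat, gpu}: 2 true — at least one ✓
  (6) {gpu, light, busy}: 1 true — at most one ✓
  (7) {hot, gpu, light}: 1 true — exactly one ✓
  (8) busy=T, heat=F — not both ✓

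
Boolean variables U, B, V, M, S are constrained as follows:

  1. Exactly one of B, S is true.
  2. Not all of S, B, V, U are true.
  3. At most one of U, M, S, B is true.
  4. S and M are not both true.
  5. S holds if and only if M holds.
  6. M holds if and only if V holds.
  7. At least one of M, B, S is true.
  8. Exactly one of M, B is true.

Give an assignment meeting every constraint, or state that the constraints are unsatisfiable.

U=F; B=T; V=F; M=F; S=F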